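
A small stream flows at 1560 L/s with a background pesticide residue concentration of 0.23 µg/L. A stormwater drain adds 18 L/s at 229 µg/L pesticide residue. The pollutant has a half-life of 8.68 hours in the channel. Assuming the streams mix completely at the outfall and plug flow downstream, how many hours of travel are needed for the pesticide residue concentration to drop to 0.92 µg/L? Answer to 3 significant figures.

14.1 h

Flow-weighted average: C = (1560·0.2300 + 18.00·229.0) / 1578 = 4481/1578 = 2.840 µg/L.
Half-life 8.68 h → k = ln 2 / 8.68 = 0.07986 h⁻¹ = 1.917 d⁻¹.
2.840·exp(−k·t) = 0.92 → t = ln(2.840/0.92)/k = 50810 s = 14.11 h.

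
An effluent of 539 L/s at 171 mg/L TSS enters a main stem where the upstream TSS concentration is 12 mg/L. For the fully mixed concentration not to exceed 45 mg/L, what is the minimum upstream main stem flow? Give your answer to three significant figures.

2060 L/s

Set C_mix = 45: (Q·12.00 + 539.0·171.0) / (Q + 539.0) = 45
→ Q = 539.0·(171.0 − 45)/(45 − 12.00) = 2058 L/s.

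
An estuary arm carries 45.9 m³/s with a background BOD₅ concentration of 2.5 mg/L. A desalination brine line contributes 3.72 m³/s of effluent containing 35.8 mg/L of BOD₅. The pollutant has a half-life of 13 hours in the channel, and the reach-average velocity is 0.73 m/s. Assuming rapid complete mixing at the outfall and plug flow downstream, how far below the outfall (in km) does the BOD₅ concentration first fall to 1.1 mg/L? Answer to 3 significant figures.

Flow-weighted average: C = (45.90·2.500 + 3.720·35.80) / 49.62 = 247.9/49.62 = 4.996 mg/L.
Half-life 13 h → k = ln 2 / 13 = 0.05332 h⁻¹ = 1.280 d⁻¹.
Set 4.996·exp(−k·t) = 1.1 → t = ln(4.996/1.1)/k = 102200 s = 28.38 h.
Distance = v·t = 0.73·102200 = 74590 m = 74.59 km.

74.6 km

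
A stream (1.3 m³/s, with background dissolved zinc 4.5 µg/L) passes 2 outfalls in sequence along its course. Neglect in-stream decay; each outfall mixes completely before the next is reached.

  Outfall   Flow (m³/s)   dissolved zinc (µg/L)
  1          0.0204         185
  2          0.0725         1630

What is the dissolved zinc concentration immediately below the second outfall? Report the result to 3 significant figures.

91.8 µg/L

After outfall 1: Q = 1.300 + 0.02040 = 1.320 m³/s; C = (1.300·4.500 + 0.02040·185.0)/1.320 = 7.289 µg/L.
After outfall 2: Q = 1.320 + 0.07250 = 1.393 m³/s; C = (1.320·7.289 + 0.07250·1630)/1.393 = 91.75 µg/L.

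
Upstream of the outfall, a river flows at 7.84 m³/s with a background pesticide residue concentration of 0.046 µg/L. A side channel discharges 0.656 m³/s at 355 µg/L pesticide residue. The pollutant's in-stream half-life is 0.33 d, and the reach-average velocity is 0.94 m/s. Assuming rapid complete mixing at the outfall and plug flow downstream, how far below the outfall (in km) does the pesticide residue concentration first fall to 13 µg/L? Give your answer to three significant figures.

Flow-weighted average: C = (7.840·0.04600 + 0.6560·355.0) / 8.496 = 233.2/8.496 = 27.45 µg/L.
Half-life 0.33 d → k = ln 2 / 0.33 = 2.100 d⁻¹.
Set 27.45·exp(−k·t) = 13 → t = ln(27.45/13)/k = 30750 s = 8.541 h.
Distance = v·t = 0.94·30750 = 28900 m = 28.90 km.

28.9 km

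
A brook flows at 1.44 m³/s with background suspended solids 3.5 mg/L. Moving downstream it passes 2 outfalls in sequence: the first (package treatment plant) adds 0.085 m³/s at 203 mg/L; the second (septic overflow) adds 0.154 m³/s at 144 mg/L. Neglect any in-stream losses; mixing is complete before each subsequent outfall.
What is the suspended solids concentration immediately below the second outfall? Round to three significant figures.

Below outfall 1: Q → 1.525 m³/s, C = (1.440·3.500 + 0.08500·203.0)/1.525 = 14.62 mg/L.
Below outfall 2: Q → 1.679 m³/s, C = (1.525·14.62 + 0.1540·144.0)/1.679 = 26.49 mg/L.

26.5 mg/L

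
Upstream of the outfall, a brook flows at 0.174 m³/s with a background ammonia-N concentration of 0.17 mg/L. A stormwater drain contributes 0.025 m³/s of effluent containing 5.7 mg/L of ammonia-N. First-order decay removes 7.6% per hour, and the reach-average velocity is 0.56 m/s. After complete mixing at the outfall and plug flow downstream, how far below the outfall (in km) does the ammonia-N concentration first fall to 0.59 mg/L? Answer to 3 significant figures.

Flow-weighted average: C = (0.1740·0.1700 + 0.02500·5.700) / 0.1990 = 0.1721/0.1990 = 0.8647 mg/L.
7.6%/h lost → k = −ln(1 − 0.076) = 0.07904 h⁻¹.
Set 0.8647·exp(−k·t) = 0.59 → t = ln(0.8647/0.59)/k = 17410 s = 4.836 h.
Distance = v·t = 0.56·17410 = 9750 m = 9.750 km.

9.75 km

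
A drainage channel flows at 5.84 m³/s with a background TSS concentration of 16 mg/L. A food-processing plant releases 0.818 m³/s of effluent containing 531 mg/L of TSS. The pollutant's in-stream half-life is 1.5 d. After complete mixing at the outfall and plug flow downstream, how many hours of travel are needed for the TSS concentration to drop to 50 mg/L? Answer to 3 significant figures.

23.9 h

After mixing, C = (5.840·16.00 + 0.8180·531.0) / 6.658 = 527.8/6.658 = 79.27 mg/L.
Half-life 1.5 d → k = ln 2 / 1.5 = 0.4621 d⁻¹.
79.27·exp(−k·t) = 50 → t = ln(79.27/50)/k = 86170 s = 23.94 h.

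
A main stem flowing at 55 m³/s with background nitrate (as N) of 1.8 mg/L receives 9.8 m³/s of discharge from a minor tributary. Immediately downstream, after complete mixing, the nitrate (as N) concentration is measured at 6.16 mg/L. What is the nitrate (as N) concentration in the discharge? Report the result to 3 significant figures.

Mass balance: 55.00·1.800 + 9.800·Cₑ = 64.80·6.160
→ Cₑ = (64.80·6.160 − 55.00·1.800) / 9.800 = 30.63 mg/L.

30.6 mg/L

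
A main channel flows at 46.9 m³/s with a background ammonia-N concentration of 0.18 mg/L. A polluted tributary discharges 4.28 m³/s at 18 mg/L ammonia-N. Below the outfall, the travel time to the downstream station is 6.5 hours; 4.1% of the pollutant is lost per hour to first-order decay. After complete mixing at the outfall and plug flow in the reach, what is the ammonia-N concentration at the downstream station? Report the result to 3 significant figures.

1.27 mg/L

After mixing, C = (46.90·0.1800 + 4.280·18.00) / 51.18 = 85.48/51.18 = 1.670 mg/L.
4.1%/h lost → k = −ln(1 − 0.041) = 0.04186 h⁻¹.
Decay over the reach: 1.670·exp(−kt) = 1.670·0.7618 = 1.272 mg/L.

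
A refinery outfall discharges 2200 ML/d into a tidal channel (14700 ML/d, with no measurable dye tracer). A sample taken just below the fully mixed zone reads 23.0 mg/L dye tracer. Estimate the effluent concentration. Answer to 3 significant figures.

Mass balance: 14700·0 + 2200·Cₑ = 16900·23.00
→ Cₑ = (16900·23.00 − 14700·0) / 2200 = 176.7 mg/L.

177 mg/L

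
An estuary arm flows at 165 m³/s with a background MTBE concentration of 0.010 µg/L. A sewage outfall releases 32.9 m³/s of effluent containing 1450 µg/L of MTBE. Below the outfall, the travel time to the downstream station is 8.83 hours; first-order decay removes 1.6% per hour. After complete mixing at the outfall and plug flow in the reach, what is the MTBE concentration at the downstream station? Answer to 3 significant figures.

209 µg/L

Conservation of mass: C = (165.0·0.01000 + 32.90·1450) / 197.9 = 47710/197.9 = 241.1 µg/L.
1.6%/h lost → k = −ln(1 − 0.016) = 0.01613 h⁻¹.
First-order decay: C = 241.1·exp(−k·t) = 241.1·0.8673 = 209.1 µg/L.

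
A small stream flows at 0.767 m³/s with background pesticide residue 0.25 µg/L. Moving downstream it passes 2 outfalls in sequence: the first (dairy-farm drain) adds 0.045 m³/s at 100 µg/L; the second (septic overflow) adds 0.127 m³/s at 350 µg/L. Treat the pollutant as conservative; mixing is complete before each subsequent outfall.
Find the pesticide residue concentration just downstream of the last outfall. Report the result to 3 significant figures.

Outfall 1: combined Q = 0.8120 m³/s; C = (0.7670·0.2500 + 0.04500·100.0)/0.8120 = 5.778 µg/L.
Outfall 2: combined Q = 0.9390 m³/s; C = (0.8120·5.778 + 0.1270·350.0)/0.9390 = 52.33 µg/L.

52.3 µg/L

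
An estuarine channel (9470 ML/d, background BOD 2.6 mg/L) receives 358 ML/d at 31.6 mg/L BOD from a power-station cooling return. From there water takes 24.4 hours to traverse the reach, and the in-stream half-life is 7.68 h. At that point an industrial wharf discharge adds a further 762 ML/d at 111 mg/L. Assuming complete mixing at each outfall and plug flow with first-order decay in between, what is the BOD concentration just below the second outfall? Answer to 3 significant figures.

Flow-weighted average: C = (9470·2.600 + 358.0·31.60) / 9828 = 35930/9828 = 3.656 mg/L; combined flow 9828 ML/d.
Half-life 7.68 h → k = ln 2 / 7.68 = 0.09025 h⁻¹ = 2.166 d⁻¹.
Decay over the reach: 3.656·exp(−kt) = 3.656·0.1106 = 0.4043 mg/L.
At the second outfall, C = (9828·0.4043 + 762.0·111.0) / (9828 + 762.0) = 8.362 mg/L.

8.36 mg/L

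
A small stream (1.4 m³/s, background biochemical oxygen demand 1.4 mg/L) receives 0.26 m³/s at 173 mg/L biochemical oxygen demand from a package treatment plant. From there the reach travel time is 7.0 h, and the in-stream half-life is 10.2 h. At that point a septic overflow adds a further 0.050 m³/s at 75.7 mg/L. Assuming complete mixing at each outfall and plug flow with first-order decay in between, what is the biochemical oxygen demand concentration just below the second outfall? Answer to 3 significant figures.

19.3 mg/L

After mixing, C = (1.400·1.400 + 0.2600·173.0) / 1.660 = 46.94/1.660 = 28.28 mg/L; combined flow 1.660 m³/s.
Half-life 10.2 h → k = ln 2 / 10.2 = 0.06796 h⁻¹ = 1.631 d⁻¹.
After decay, C = 28.28 × e^(−kt) = 28.28 × 0.6215 = 17.57 mg/L.
Second outfall: C = (1.660·17.57 + 0.05000·75.70)/1.710 = 19.27 mg/L.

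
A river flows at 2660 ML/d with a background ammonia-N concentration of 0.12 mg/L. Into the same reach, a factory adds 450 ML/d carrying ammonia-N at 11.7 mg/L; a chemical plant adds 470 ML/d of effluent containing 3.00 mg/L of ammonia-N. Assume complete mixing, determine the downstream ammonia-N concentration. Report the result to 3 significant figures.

Conservation of mass: C = (2660·0.1200 + 450.0·11.70 + 470.0·3.000) / 3580 = 6994/3580 = 1.954 mg/L.

1.95 mg/L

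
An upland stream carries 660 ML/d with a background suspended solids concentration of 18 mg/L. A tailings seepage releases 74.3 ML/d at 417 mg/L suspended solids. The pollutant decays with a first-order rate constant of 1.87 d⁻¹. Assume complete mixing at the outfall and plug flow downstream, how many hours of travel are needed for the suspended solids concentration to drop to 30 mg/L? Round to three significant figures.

Mixed concentration C = ΣQC/ΣQ = (660.0·18.00 + 74.30·417.0) / 734.3 = 42860/734.3 = 58.37 mg/L.
58.37·exp(−k·t) = 30 → t = ln(58.37/30)/k = 30760 s = 8.543 h.

8.54 h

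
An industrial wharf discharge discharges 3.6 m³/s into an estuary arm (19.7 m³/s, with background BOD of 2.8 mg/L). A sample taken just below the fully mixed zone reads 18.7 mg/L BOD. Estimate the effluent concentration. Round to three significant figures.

106 mg/L

Mass balance: 19.70·2.800 + 3.600·Cₑ = 23.30·18.70
→ Cₑ = (23.30·18.70 − 19.70·2.800) / 3.600 = 105.7 mg/L.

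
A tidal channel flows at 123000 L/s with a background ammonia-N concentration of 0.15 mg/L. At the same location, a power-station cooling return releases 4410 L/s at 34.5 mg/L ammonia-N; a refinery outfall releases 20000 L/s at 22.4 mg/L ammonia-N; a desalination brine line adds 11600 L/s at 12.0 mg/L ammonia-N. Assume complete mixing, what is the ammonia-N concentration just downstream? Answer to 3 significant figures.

Mass balance: C = (123000·0.1500 + 4410·34.50 + 20000·22.40 + 11600·12.00) / 159000 = 757800/159000 = 4.766 mg/L.

4.77 mg/L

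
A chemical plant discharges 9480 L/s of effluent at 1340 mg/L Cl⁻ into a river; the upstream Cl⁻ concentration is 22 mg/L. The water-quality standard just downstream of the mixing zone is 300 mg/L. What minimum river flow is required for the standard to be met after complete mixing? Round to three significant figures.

35500 L/s

Set C_mix = 300: (Q·22.00 + 9480·1340) / (Q + 9480) = 300
→ Q = 9480·(1340 − 300)/(300 − 22.00) = 35460 L/s.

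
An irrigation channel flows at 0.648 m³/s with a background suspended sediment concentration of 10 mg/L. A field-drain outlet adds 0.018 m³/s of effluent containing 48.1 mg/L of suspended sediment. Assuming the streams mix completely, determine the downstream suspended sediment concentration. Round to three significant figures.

Conservation of mass: C = (0.6480·10.00 + 0.01800·48.10) / 0.6660 = 7.346/0.6660 = 11.03 mg/L.

11.0 mg/L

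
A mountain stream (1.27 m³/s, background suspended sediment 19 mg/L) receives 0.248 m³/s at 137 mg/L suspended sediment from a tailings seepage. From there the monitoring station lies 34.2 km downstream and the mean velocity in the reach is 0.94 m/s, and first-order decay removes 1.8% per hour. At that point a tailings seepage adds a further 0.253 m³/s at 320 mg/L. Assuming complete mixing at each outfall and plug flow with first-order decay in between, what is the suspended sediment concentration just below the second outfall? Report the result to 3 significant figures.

Mixed concentration C = ΣQC/ΣQ = (1.270·19.00 + 0.2480·137.0) / 1.518 = 58.11/1.518 = 38.28 mg/L; combined flow 1.518 m³/s.
Travel time t = 34.2·1000 / 0.94 = 36380 s = 10.11 h.
1.8%/h lost → k = −ln(1 − 0.018) = 0.01816 h⁻¹.
Decay over the reach: 38.28·exp(−kt) = 38.28·0.8323 = 31.86 mg/L.
Second outfall: C = (1.518·31.86 + 0.2530·320.0)/1.771 = 73.02 mg/L.

73.0 mg/L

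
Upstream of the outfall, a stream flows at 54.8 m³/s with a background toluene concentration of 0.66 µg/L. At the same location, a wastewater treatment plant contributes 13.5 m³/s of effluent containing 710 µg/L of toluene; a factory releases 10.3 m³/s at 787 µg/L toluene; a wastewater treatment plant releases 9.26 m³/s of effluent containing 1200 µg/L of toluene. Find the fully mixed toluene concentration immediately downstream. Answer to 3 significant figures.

328 µg/L

Mixed concentration C = ΣQC/ΣQ = (54.80·0.6600 + 13.50·710.0 + 10.30·787.0 + 9.260·1200) / 87.86 = 28840/87.86 = 328.2 µg/L.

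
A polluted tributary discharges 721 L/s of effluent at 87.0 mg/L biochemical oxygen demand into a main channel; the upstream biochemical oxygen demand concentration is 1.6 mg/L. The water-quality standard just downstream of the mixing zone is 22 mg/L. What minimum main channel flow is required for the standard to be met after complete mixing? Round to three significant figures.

Set C_mix = 22: (Q·1.600 + 721.0·87.00) / (Q + 721.0) = 22
→ Q = 721.0·(87.00 − 22)/(22 − 1.600) = 2297 L/s.

2300 L/s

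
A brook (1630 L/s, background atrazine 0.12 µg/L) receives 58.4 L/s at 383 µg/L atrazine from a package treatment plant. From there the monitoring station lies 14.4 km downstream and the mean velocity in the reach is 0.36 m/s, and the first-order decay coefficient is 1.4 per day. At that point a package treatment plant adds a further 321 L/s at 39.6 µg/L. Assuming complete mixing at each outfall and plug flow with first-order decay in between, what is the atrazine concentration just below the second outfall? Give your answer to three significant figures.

12.2 µg/L

After mixing, C = (1630·0.1200 + 58.40·383.0) / 1688 = 22560/1688 = 13.36 µg/L; combined flow 1688 L/s.
Travel time t = 14.4·1000 / 0.36 = 40000 s = 11.11 h.
First-order decay: C = 13.36·exp(−k·t) = 13.36·0.5230 = 6.989 µg/L.
Second outfall: C = (1688·6.989 + 321.0·39.60)/2009 = 12.20 µg/L.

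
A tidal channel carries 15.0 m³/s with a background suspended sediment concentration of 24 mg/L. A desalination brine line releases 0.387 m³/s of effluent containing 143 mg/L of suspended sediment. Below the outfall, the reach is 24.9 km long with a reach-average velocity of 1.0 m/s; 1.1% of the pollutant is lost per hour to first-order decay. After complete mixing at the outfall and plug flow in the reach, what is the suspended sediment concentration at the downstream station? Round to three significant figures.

Conservation of mass: C = (15.00·24.00 + 0.3870·143.0) / 15.39 = 415.3/15.39 = 26.99 mg/L.
Travel time t = 24.9·1000 / 1.0 = 24900 s = 6.917 h.
1.1%/h lost → k = −ln(1 − 0.011) = 0.01106 h⁻¹.
Decay over the reach: 26.99·exp(−kt) = 26.99·0.9263 = 25.00 mg/L.

25.0 mg/L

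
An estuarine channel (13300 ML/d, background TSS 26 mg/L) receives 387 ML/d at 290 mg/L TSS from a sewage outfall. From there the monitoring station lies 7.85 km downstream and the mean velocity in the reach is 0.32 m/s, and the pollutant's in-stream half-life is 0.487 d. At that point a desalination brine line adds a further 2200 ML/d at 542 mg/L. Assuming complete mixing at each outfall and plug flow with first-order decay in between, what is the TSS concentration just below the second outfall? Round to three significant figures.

Flow-weighted average: C = (13300·26.00 + 387.0·290.0) / 13690 = 458000/13690 = 33.46 mg/L; combined flow 13690 ML/d.
Travel time t = 7.85·1000 / 0.32 = 24530 s = 6.814 h.
Half-life 0.487 d → k = ln 2 / 0.487 = 1.423 d⁻¹.
First-order decay: C = 33.46·exp(−k·t) = 33.46·0.6676 = 22.34 mg/L.
At the second outfall, C = (13690·22.34 + 2200·542.0) / (13690 + 2200) = 94.30 mg/L.

94.3 mg/L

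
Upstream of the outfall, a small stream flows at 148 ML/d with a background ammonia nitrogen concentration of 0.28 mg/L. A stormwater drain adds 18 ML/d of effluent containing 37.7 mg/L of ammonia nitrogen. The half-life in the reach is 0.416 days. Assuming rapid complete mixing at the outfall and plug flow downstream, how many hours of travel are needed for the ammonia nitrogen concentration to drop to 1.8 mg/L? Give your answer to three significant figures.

Mixed concentration C = ΣQC/ΣQ = (148.0·0.2800 + 18.00·37.70) / 166.0 = 720.0/166.0 = 4.338 mg/L.
Half-life 0.416 d → k = ln 2 / 0.416 = 1.666 d⁻¹.
4.338·exp(−k·t) = 1.8 → t = ln(4.338/1.8)/k = 45610 s = 12.67 h.

12.7 h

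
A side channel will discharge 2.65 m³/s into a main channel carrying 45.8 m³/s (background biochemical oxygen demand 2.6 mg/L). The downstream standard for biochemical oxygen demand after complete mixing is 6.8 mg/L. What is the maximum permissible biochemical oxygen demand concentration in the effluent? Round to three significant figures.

At the limit, (Qr·Cr + Qe·Cₑ)/(Qr + Qe) = 6.8:
Cₑ = (48.45·6.8 − 45.80·2.600) / 2.650 = 79.39 mg/L.

79.4 mg/L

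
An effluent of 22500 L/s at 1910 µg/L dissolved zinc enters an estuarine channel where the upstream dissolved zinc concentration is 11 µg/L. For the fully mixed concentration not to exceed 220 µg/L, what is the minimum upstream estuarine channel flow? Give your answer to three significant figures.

Set C_mix = 220: (Q·11.00 + 22500·1910) / (Q + 22500) = 220
→ Q = 22500·(1910 − 220)/(220 − 11.00) = 181900 L/s.

182000 L/s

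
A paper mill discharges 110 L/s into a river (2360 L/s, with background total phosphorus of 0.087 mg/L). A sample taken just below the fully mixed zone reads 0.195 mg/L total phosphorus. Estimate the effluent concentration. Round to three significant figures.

2.51 mg/L

Mass balance: 2360·0.08700 + 110.0·Cₑ = 2470·0.1950
→ Cₑ = (2470·0.1950 − 2360·0.08700) / 110.0 = 2.512 mg/L.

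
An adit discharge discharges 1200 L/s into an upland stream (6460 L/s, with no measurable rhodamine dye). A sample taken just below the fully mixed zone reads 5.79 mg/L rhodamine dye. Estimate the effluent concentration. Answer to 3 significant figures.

37.0 mg/L

Mass balance: 6460·0 + 1200·Cₑ = 7660·5.790
→ Cₑ = (7660·5.790 − 6460·0) / 1200 = 36.96 mg/L.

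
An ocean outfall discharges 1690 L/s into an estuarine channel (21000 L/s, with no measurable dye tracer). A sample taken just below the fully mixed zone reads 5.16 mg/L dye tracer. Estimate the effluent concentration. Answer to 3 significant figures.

69.3 mg/L

Mass balance: 21000·0 + 1690·Cₑ = 22690·5.160
→ Cₑ = (22690·5.160 − 21000·0) / 1690 = 69.28 mg/L.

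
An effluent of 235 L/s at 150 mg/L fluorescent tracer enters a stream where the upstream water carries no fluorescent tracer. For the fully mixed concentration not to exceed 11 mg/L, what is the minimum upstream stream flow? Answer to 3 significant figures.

2970 L/s

Set C_mix = 11: (Q·0 + 235.0·150.0) / (Q + 235.0) = 11
→ Q = 235.0·(150.0 − 11)/(11 − 0) = 2970 L/s.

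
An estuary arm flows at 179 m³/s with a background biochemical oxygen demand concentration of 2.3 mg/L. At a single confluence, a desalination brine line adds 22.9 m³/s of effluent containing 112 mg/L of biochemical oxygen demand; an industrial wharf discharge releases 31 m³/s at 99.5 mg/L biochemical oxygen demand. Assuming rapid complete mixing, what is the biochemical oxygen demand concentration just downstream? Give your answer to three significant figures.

26.0 mg/L

Mixed concentration C = ΣQC/ΣQ = (179.0·2.300 + 22.90·112.0 + 31.00·99.50) / 232.9 = 6061/232.9 = 26.02 mg/L.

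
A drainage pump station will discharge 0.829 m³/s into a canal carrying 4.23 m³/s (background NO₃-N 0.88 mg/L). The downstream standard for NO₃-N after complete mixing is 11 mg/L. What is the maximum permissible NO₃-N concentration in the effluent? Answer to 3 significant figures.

At the limit, (Qr·Cr + Qe·Cₑ)/(Qr + Qe) = 11:
Cₑ = (5.059·11 − 4.230·0.8800) / 0.8290 = 62.64 mg/L.

62.6 mg/L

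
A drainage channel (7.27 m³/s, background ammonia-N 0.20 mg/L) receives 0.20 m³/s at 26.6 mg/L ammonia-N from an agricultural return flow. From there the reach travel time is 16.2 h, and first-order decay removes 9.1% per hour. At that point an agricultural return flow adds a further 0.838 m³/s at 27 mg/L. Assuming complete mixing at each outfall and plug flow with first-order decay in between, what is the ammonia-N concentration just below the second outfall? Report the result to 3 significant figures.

After mixing, C = (7.270·0.2000 + 0.2000·26.60) / 7.470 = 6.774/7.470 = 0.9068 mg/L; combined flow 7.470 m³/s.
9.1%/h lost → k = −ln(1 − 0.091) = 0.09541 h⁻¹.
First-order decay: C = 0.9068·exp(−k·t) = 0.9068·0.2132 = 0.1933 mg/L.
Second outfall: C = (7.470·0.1933 + 0.8380·27.00)/8.308 = 2.897 mg/L.

2.90 mg/L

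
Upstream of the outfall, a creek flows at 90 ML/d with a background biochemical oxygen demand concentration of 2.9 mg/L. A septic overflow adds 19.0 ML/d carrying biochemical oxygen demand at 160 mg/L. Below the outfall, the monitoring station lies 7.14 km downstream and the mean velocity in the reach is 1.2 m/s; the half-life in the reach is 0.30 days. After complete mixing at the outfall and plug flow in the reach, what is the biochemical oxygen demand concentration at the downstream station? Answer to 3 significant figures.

25.8 mg/L

Mixed concentration C = ΣQC/ΣQ = (90.00·2.900 + 19.00·160.0) / 109.0 = 3301/109.0 = 30.28 mg/L.
Travel time t = 7.14·1000 / 1.2 = 5950 s = 1.653 h.
Half-life 0.30 d → k = ln 2 / 0.30 = 2.310 d⁻¹.
Applying C = C₀e^(−kt): 30.28 × 0.8529 = 25.83 mg/L.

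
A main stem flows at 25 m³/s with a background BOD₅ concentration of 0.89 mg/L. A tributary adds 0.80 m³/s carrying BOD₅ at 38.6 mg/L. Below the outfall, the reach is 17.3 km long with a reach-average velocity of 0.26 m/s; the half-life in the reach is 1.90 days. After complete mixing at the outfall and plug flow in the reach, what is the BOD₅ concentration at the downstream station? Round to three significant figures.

1.55 mg/L

Mixed concentration C = ΣQC/ΣQ = (25.00·0.8900 + 0.8000·38.60) / 25.80 = 53.13/25.80 = 2.059 mg/L.
Travel time t = 17.3·1000 / 0.26 = 66540 s = 18.48 h.
Half-life 1.90 d → k = ln 2 / 1.90 = 0.3648 d⁻¹.
First-order decay: C = 2.059·exp(−k·t) = 2.059·0.7551 = 1.555 mg/L.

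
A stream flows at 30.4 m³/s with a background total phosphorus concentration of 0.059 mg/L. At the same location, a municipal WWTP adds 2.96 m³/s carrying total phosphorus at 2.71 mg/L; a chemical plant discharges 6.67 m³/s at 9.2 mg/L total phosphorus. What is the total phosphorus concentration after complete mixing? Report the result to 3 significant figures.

1.78 mg/L

Mixed concentration C = ΣQC/ΣQ = (30.40·0.05900 + 2.960·2.710 + 6.670·9.200) / 40.03 = 71.18/40.03 = 1.778 mg/L.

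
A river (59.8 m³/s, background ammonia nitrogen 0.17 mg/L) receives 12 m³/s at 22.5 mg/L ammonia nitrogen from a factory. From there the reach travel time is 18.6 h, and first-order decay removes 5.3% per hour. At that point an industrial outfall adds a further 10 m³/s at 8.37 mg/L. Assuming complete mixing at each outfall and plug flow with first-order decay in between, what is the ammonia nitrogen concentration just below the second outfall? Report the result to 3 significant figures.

2.27 mg/L

Mass balance: C = (59.80·0.1700 + 12.00·22.50) / 71.80 = 280.2/71.80 = 3.902 mg/L; combined flow 71.80 m³/s.
5.3%/h lost → k = −ln(1 − 0.053) = 0.05446 h⁻¹.
First-order decay: C = 3.902·exp(−k·t) = 3.902·0.3632 = 1.417 mg/L.
At the second outfall, C = (71.80·1.417 + 10.00·8.370) / (71.80 + 10.00) = 2.267 mg/L.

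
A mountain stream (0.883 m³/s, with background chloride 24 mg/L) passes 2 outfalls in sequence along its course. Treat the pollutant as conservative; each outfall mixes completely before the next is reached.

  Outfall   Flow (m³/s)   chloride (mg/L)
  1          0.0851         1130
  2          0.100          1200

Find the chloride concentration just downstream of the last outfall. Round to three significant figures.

After outfall 1: Q = 0.8830 + 0.08510 = 0.9681 m³/s; C = (0.8830·24.00 + 0.08510·1130)/0.9681 = 121.2 mg/L.
After outfall 2: Q = 0.9681 + 0.1000 = 1.068 m³/s; C = (0.9681·121.2 + 0.1000·1200)/1.068 = 222.2 mg/L.

222 mg/L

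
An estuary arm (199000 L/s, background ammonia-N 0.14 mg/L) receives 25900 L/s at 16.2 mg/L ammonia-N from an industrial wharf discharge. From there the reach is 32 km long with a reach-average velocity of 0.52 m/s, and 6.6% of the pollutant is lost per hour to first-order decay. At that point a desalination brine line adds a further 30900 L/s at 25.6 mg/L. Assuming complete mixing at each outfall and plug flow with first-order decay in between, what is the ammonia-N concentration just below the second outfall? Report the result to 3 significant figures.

3.64 mg/L

Conservation of mass: C = (199000·0.1400 + 25900·16.20) / 224900 = 447400/224900 = 1.990 mg/L; combined flow 224900 L/s.
Travel time t = 32·1000 / 0.52 = 61540 s = 17.09 h.
6.6%/h lost → k = −ln(1 − 0.066) = 0.06828 h⁻¹.
Decay over the reach: 1.990·exp(−kt) = 1.990·0.3112 = 0.6192 mg/L.
At the second outfall, C = (224900·0.6192 + 30900·25.60) / (224900 + 30900) = 3.637 mg/L.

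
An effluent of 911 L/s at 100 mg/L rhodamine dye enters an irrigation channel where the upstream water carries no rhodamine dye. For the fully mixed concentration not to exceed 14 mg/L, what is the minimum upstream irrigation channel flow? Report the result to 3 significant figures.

Set C_mix = 14: (Q·0 + 911.0·100.0) / (Q + 911.0) = 14
→ Q = 911.0·(100.0 − 14)/(14 − 0) = 5596 L/s.

5600 L/s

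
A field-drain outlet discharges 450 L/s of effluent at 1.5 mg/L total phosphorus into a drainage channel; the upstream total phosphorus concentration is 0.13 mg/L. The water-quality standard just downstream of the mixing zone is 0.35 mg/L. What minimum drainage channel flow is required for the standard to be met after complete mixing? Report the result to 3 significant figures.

2350 L/s

Set C_mix = 0.35: (Q·0.1300 + 450.0·1.500) / (Q + 450.0) = 0.35
→ Q = 450.0·(1.500 − 0.35)/(0.35 − 0.1300) = 2352 L/s.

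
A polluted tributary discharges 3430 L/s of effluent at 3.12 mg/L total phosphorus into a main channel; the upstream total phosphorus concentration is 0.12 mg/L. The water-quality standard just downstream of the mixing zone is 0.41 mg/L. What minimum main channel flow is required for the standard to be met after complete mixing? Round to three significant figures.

Set C_mix = 0.41: (Q·0.1200 + 3430·3.120) / (Q + 3430) = 0.41
→ Q = 3430·(3.120 − 0.41)/(0.41 − 0.1200) = 32050 L/s.

32100 L/s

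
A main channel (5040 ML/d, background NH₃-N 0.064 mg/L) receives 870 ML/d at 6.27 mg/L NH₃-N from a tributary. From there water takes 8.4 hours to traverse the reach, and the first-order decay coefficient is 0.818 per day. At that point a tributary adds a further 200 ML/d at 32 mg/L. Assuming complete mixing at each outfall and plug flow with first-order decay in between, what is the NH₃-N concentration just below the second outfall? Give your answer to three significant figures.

Mass balance: C = (5040·0.06400 + 870.0·6.270) / 5910 = 5777/5910 = 0.9776 mg/L; combined flow 5910 ML/d.
Applying C = C₀e^(−kt): 0.9776 × 0.7510 = 0.7342 mg/L.
At the second outfall, C = (5910·0.7342 + 200.0·32.00) / (5910 + 200.0) = 1.758 mg/L.

1.76 mg/L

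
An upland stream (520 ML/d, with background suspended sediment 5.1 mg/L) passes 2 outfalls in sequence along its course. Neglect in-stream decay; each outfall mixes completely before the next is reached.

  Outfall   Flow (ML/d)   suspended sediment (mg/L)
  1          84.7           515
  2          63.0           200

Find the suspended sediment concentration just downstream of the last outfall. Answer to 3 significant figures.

Outfall 1: combined Q = 604.7 ML/d; C = (520.0·5.100 + 84.70·515.0)/604.7 = 76.52 mg/L.
Outfall 2: combined Q = 667.7 ML/d; C = (604.7·76.52 + 63.00·200.0)/667.7 = 88.17 mg/L.

88.2 mg/L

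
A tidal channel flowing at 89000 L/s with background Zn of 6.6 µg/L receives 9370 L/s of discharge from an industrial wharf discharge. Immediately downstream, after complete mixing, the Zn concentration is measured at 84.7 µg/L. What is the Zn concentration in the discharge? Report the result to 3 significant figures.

827 µg/L

Mass balance: 89000·6.600 + 9370·Cₑ = 98370·84.70
→ Cₑ = (98370·84.70 − 89000·6.600) / 9370 = 826.5 µg/L.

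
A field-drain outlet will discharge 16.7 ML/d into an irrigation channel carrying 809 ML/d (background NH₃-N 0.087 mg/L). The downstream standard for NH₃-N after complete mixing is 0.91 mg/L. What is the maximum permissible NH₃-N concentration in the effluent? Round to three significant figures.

40.8 mg/L

At the limit, (Qr·Cr + Qe·Cₑ)/(Qr + Qe) = 0.91:
Cₑ = (825.7·0.91 − 809.0·0.08700) / 16.70 = 40.78 mg/L.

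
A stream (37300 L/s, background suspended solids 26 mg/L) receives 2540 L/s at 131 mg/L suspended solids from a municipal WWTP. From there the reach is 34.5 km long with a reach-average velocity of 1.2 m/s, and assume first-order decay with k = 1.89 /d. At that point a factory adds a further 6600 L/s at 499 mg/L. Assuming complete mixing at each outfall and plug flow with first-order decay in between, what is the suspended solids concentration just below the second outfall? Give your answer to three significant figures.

Mass balance: C = (37300·26.00 + 2540·131.0) / 39840 = 1303000/39840 = 32.69 mg/L; combined flow 39840 L/s.
Travel time t = 34.5·1000 / 1.2 = 28750 s = 7.986 h.
After decay, C = 32.69 × e^(−kt) = 32.69 × 0.5332 = 17.43 mg/L.
At the second outfall, C = (39840·17.43 + 6600·499.0) / (39840 + 6600) = 85.87 mg/L.

85.9 mg/L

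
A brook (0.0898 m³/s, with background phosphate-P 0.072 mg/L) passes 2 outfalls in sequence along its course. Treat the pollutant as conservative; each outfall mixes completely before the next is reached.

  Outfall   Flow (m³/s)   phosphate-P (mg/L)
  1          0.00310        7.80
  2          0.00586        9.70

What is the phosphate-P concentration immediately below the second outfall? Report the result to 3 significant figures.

0.886 mg/L

After outfall 1: Q = 0.08980 + 0.003100 = 0.09290 m³/s; C = (0.08980·0.07200 + 0.003100·7.800)/0.09290 = 0.3299 mg/L.
After outfall 2: Q = 0.09290 + 0.005860 = 0.09876 m³/s; C = (0.09290·0.3299 + 0.005860·9.700)/0.09876 = 0.8859 mg/L.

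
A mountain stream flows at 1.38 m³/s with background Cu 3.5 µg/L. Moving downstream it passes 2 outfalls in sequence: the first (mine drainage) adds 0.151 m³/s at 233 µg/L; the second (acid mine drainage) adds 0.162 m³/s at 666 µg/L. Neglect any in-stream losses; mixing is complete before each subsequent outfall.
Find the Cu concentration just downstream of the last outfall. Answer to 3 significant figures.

87.4 µg/L

Below outfall 1: Q → 1.531 m³/s, C = (1.380·3.500 + 0.1510·233.0)/1.531 = 26.14 µg/L.
Below outfall 2: Q → 1.693 m³/s, C = (1.531·26.14 + 0.1620·666.0)/1.693 = 87.36 µg/L.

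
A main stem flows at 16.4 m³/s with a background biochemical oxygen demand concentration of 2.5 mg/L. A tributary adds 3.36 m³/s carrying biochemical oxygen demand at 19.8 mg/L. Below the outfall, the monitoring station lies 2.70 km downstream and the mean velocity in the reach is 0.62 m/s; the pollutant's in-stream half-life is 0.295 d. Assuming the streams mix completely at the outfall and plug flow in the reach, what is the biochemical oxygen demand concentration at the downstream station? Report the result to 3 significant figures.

4.83 mg/L

Conservation of mass: C = (16.40·2.500 + 3.360·19.80) / 19.76 = 107.5/19.76 = 5.442 mg/L.
Travel time t = 2.70·1000 / 0.62 = 4355 s = 1.210 h.
Half-life 0.295 d → k = ln 2 / 0.295 = 2.350 d⁻¹.
Applying C = C₀e^(−kt): 5.442 × 0.8883 = 4.834 mg/L.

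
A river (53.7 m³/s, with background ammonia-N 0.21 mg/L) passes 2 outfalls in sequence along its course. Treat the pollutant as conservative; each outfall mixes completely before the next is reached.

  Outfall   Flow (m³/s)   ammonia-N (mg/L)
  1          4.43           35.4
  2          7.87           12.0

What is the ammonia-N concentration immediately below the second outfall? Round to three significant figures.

3.98 mg/L

Below outfall 1: Q → 58.13 m³/s, C = (53.70·0.2100 + 4.430·35.40)/58.13 = 2.892 mg/L.
Below outfall 2: Q → 66.00 m³/s, C = (58.13·2.892 + 7.870·12.00)/66.00 = 3.978 mg/L.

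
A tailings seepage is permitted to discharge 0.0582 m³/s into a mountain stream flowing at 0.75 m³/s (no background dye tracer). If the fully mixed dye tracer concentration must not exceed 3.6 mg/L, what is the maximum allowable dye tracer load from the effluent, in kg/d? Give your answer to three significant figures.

251 kg/d

Mass balance at the limit: 0.7500·0 + 0.05820·Cₑ = 0.8082·3.6 → Cₑ = 49.99 mg/L.
Load = 0.05820 m³/s × 49.99 g/m³ × 86 400 s/d = 251.4 kg/d.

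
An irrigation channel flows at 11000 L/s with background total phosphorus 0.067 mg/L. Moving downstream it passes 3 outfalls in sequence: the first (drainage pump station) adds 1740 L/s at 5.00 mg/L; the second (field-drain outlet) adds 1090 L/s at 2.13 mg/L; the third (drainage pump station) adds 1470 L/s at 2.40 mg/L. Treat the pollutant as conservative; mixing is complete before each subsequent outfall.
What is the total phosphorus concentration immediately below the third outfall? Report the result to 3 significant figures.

0.999 mg/L

Below outfall 1: Q → 12740 L/s, C = (11000·0.06700 + 1740·5.000)/12740 = 0.7407 mg/L.
Below outfall 2: Q → 13830 L/s, C = (12740·0.7407 + 1090·2.130)/13830 = 0.8502 mg/L.
Below outfall 3: Q → 15300 L/s, C = (13830·0.8502 + 1470·2.400)/15300 = 0.9991 mg/L.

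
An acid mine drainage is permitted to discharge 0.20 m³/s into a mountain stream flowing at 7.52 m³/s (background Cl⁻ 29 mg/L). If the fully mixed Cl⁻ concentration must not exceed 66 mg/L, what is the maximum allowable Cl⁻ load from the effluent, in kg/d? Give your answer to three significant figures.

Mass balance at the limit: 7.520·29.00 + 0.2000·Cₑ = 7.720·66 → Cₑ = 1457 mg/L.
Load = 0.2000 m³/s × 1457 g/m³ × 86 400 s/d = 25180 kg/d.

25200 kg/d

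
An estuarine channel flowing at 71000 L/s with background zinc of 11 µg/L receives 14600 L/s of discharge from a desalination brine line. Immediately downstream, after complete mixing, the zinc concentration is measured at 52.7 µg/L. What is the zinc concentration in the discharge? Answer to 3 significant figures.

255 µg/L

Mass balance: 71000·11.00 + 14600·Cₑ = 85600·52.70
→ Cₑ = (85600·52.70 − 71000·11.00) / 14600 = 255.5 µg/L.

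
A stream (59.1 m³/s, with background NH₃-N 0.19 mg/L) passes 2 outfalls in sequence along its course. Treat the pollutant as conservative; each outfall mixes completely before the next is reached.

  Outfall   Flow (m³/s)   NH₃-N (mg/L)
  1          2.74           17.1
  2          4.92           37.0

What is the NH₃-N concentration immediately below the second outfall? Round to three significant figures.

3.60 mg/L

After outfall 1: Q = 59.10 + 2.740 = 61.84 m³/s; C = (59.10·0.1900 + 2.740·17.10)/61.84 = 0.9392 mg/L.
After outfall 2: Q = 61.84 + 4.920 = 66.76 m³/s; C = (61.84·0.9392 + 4.920·37.00)/66.76 = 3.597 mg/L.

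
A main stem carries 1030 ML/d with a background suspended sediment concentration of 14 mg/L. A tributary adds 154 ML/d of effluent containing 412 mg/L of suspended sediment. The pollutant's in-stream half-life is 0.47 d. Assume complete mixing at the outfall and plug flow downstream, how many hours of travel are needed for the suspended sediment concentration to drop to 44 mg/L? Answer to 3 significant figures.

Conservation of mass: C = (1030·14.00 + 154.0·412.0) / 1184 = 77870/1184 = 65.77 mg/L.
Half-life 0.47 d → k = ln 2 / 0.47 = 1.475 d⁻¹.
65.77·exp(−k·t) = 44 → t = ln(65.77/44)/k = 23550 s = 6.541 h.

6.54 h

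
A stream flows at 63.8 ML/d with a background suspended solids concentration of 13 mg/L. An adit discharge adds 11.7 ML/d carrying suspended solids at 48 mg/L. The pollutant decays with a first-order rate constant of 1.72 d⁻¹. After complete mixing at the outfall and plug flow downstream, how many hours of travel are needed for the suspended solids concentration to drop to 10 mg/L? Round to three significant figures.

8.53 h

Conservation of mass: C = (63.80·13.00 + 11.70·48.00) / 75.50 = 1391/75.50 = 18.42 mg/L.
18.42·exp(−k·t) = 10 → t = ln(18.42/10)/k = 30700 s = 8.526 h.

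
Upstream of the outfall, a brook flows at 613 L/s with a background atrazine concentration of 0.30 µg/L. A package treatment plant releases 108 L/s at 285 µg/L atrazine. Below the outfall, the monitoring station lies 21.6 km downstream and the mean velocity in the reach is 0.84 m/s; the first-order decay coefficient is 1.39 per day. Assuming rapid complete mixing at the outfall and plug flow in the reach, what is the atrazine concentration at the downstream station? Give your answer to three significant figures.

28.4 µg/L

Mass balance: C = (613.0·0.3000 + 108.0·285.0) / 721.0 = 30960/721.0 = 42.95 µg/L.
Travel time t = 21.6·1000 / 0.84 = 25710 s = 7.143 h.
After decay, C = 42.95 × e^(−kt) = 42.95 × 0.6612 = 28.40 µg/L.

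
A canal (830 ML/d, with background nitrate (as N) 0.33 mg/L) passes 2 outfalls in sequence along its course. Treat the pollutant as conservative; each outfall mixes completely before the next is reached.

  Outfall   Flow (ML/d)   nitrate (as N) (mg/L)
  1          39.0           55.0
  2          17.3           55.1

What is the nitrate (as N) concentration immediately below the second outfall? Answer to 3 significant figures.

3.80 mg/L

After outfall 1: Q = 830.0 + 39.00 = 869.0 ML/d; C = (830.0·0.3300 + 39.00·55.00)/869.0 = 2.784 mg/L.
After outfall 2: Q = 869.0 + 17.30 = 886.3 ML/d; C = (869.0·2.784 + 17.30·55.10)/886.3 = 3.805 mg/L.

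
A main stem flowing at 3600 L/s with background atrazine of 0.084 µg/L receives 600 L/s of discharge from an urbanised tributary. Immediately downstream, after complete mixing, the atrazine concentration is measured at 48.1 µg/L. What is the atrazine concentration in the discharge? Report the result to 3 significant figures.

Mass balance: 3600·0.08400 + 600.0·Cₑ = 4200·48.10
→ Cₑ = (4200·48.10 − 3600·0.08400) / 600.0 = 336.2 µg/L.

336 µg/L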